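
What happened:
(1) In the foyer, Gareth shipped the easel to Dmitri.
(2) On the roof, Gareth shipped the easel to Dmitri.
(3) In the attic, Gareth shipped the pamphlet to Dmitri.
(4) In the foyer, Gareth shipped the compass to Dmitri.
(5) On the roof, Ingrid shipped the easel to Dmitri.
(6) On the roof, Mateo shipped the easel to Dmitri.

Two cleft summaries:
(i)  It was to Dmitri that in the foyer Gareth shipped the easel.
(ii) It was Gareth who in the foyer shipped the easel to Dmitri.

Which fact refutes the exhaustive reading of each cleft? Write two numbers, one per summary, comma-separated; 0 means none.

0, 0

Summary (i) focuses "Dmitri" (the recipient); background Gareth as agent and the easel as thing and in the foyer as setting. No fact matches that background with a different recipient, so 0.
Summary (ii) focuses "Gareth" (the agent); background the easel as thing and Dmitri as recipient and in the foyer as setting. No fact matches that background with a different agent, so 0.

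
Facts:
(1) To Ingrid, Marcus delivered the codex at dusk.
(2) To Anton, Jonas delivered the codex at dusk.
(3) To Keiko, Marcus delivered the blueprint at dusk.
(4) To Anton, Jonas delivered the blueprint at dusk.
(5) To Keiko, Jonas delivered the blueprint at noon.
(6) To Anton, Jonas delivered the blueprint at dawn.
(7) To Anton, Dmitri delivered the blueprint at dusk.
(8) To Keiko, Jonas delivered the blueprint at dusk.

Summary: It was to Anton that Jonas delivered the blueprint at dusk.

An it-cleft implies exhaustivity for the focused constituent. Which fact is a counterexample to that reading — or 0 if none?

The cleft puts "Anton" in focus and presupposes the open proposition with same agent, thing, setting (Jonas / the blueprint / at dusk).
The exhaustive reading says no other recipient fits that background.
But fact (8) also has same agent, thing, setting (Jonas / the blueprint / at dusk), with recipient = Keiko — so the exhaustive reading fails.

8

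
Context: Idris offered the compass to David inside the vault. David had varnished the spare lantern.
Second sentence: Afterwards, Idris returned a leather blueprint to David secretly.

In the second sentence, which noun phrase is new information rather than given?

a leather blueprint

"Idris" and "David" in the second sentence are given — already mentioned in the context.
"a leather blueprint" has no antecedent in the context; it is discourse-new (the indefinite article also signals a new referent).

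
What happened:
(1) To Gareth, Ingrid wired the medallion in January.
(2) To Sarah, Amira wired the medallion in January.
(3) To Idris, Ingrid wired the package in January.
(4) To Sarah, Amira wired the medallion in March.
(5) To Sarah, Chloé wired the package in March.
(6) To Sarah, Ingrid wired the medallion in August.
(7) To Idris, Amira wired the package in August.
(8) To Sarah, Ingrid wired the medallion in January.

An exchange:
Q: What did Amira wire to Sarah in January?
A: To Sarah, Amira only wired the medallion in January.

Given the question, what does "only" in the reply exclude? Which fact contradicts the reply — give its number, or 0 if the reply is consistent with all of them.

The question "What did ...?" targets the thing, so in the reply the focus falls on "the medallion".
So "only" ranges over things; the rest (Amira as agent and Sarah as recipient and in January as setting) is presupposed.
No listed fact shares that background with another thing. Nothing contradicts the reply.
(Fact (4) would refute a reading with focus on the setting — but that is not what the question asks.)

0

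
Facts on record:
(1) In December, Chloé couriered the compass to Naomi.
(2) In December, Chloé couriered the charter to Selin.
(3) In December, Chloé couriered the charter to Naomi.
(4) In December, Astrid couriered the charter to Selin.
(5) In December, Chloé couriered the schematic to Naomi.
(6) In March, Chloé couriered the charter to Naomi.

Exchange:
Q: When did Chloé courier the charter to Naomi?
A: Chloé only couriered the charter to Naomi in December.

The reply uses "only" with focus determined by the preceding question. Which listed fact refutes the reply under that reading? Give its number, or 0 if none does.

6

Answering "When did ...?" puts focus on the setting — here, "in December".
"Only" then excludes alternative settings while the background — agent = Chloé, thing = the charter, recipient = Naomi — is held fixed.
Fact (6) shares the background with a different setting (in March) — counterexample.
(Fact (1) would refute a reading with focus on the thing — but that is not what the question asks.)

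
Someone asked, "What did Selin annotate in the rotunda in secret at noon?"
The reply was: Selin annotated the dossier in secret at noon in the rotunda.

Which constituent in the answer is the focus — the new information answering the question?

the dossier

The wh-word "what" asks about the direct object.
In the answer, "Selin", "in secret", "in the rotunda" and "at noon" are given — repeated from the question.
The constituent filling the direct object gap is "the dossier"; that is the focus and would carry nuclear stress.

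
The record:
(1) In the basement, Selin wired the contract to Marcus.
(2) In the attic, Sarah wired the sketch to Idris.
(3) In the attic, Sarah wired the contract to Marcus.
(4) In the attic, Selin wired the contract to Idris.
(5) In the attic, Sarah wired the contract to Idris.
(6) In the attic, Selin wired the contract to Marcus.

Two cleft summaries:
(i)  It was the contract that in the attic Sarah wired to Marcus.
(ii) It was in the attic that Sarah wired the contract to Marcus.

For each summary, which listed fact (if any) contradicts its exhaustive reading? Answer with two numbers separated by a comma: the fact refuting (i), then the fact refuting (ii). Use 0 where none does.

0, 0

(i): focus "the contract". No fact shares Sarah as agent and Marcus as recipient and in the attic as setting with a different thing. 0.
(ii): focus "in the attic". No fact shares Sarah as agent and the contract as thing and Marcus as recipient with a different setting. 0.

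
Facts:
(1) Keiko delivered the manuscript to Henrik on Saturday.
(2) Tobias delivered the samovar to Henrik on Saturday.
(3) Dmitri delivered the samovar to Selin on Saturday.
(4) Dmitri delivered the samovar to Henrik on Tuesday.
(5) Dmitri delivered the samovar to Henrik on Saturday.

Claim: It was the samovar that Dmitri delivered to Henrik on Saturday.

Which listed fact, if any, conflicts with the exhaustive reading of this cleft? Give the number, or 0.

The cleft puts "the samovar" in focus and presupposes the open proposition with same agent, recipient, setting (Dmitri / Henrik / on Saturday).
Exhaustivity: the samovar is the only thing satisfying that background.
No listed fact matches the background with a different thing. Exhaustivity holds.

0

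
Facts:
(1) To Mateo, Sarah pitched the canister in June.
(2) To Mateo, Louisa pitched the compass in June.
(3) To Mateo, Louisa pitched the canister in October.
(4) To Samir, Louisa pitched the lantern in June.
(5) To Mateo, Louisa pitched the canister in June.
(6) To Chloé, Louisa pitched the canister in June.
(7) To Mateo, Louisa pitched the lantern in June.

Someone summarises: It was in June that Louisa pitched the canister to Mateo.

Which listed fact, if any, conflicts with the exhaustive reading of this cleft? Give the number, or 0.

3

The cleft puts "in June" in focus and presupposes the open proposition with same agent, thing, recipient (Louisa / the canister / Mateo).
Exhaustivity: in June is the only setting satisfying that background.
But fact (3) also has same agent, thing, recipient (Louisa / the canister / Mateo), with setting = in October — so the exhaustive reading fails.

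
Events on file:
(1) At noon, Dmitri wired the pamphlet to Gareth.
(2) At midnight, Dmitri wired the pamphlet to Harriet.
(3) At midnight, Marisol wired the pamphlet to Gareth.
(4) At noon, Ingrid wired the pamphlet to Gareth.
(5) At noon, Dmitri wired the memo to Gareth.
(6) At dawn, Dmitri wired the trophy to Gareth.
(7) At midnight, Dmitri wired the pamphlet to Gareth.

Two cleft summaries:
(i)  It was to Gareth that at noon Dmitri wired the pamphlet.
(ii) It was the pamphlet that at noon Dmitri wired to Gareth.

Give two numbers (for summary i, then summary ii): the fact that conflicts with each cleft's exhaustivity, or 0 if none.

0, 5

Summary (i) focuses "Gareth" (the recipient); background agent = Dmitri, thing = the pamphlet, setting = at noon. No fact matches that background with a different recipient, so 0.
Summary (ii) focuses "the pamphlet" (the thing); background agent = Dmitri, recipient = Gareth, setting = at noon. Fact (5) matches that background with thing = the memo — refutes (ii).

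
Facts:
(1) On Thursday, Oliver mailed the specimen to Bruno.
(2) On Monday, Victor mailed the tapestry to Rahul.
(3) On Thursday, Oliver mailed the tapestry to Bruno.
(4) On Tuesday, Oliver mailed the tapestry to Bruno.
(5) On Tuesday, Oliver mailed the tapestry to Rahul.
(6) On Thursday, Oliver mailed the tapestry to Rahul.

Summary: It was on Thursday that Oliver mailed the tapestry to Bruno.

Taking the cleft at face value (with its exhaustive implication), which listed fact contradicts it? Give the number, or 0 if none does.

4

The cleft puts "on Thursday" in focus and presupposes the open proposition with agent = Oliver, thing = the tapestry, recipient = Bruno.
Exhaustivity: on Thursday is the only setting satisfying that background.
But fact (4) also has agent = Oliver, thing = the tapestry, recipient = Bruno, with setting = on Tuesday — so the exhaustive reading fails.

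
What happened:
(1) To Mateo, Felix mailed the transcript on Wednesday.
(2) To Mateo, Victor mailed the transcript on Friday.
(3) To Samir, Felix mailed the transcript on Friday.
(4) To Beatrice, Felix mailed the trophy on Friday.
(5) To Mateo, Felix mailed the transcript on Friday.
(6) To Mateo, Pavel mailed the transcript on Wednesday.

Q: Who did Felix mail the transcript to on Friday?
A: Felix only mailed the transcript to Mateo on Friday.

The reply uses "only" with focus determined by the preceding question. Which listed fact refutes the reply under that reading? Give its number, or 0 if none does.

Answering "Who did ... to ...?" puts focus on the recipient — here, "Mateo".
So "only" ranges over recipients; the rest (Felix as agent and the transcript as thing and on Friday as setting) is presupposed.
Fact (3) shares the background with a different recipient (Samir) — counterexample.
(Fact (1) would refute a reading with focus on the setting — but that is not what the question asks.)

3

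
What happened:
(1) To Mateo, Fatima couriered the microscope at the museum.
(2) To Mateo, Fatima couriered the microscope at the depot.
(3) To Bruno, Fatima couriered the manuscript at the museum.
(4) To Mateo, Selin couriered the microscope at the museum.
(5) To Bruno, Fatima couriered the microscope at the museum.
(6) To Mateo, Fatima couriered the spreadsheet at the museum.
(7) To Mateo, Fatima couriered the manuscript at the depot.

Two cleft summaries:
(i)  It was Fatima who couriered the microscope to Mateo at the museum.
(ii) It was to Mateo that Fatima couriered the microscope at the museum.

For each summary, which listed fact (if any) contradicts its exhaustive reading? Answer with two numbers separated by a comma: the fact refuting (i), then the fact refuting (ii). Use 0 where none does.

4, 5

Summary (i) focuses "Fatima" (the agent); background same thing, recipient, setting (the microscope / Mateo / at the museum). Fact (4) matches that background with agent = Selin — refutes (i).
Summary (ii) focuses "Mateo" (the recipient); background same agent, thing, setting (Fatima / the microscope / at the museum). Fact (5) matches that background with recipient = Bruno — refutes (ii).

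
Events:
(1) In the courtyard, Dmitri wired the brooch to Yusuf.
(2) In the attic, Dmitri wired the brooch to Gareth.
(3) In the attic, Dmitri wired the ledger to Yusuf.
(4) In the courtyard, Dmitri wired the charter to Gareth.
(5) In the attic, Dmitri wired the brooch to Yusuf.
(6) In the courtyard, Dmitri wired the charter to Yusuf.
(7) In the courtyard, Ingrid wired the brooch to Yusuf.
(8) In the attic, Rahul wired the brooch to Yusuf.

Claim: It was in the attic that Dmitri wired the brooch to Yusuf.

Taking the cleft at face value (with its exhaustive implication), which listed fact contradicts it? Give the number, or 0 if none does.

1

The cleft puts "in the attic" in focus and presupposes the open proposition with Dmitri as agent and the brooch as thing and Yusuf as recipient.
Exhaustivity: in the attic is the only setting satisfying that background.
But fact (1) also has Dmitri as agent and the brooch as thing and Yusuf as recipient, with setting = in the courtyard — so the exhaustive reading fails.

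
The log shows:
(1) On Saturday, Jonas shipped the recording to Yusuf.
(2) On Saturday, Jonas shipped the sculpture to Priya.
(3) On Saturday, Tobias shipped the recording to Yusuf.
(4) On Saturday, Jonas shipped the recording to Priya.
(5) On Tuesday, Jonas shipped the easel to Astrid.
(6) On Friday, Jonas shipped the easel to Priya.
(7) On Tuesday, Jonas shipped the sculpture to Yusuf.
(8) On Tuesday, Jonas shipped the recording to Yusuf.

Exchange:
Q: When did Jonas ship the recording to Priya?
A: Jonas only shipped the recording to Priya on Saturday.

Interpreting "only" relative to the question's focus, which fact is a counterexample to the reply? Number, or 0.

Answering "When did ...?" puts focus on the setting — here, "on Saturday".
"Only" then excludes alternative settings while the background — agent = Jonas, thing = the recording, recipient = Priya — is held fixed.
No listed fact shares that background with another setting. Nothing contradicts the reply.
(Fact (1) would refute a reading with focus on the recipient — but that is not what the question asks.)

0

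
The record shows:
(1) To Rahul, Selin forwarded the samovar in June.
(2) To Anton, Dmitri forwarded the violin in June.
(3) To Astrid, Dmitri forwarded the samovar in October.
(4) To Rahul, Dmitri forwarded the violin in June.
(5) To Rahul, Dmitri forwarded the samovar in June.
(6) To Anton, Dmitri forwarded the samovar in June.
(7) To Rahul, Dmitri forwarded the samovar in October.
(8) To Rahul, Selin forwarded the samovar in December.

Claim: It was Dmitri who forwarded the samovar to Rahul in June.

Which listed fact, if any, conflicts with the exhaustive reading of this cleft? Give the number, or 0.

1

The cleft puts "Dmitri" in focus and presupposes the open proposition with thing = the samovar, recipient = Rahul, setting = in June.
The exhaustive reading says no other agent fits that background.
Fact (1) shares the background but with agent = Selin; exhaustivity is violated.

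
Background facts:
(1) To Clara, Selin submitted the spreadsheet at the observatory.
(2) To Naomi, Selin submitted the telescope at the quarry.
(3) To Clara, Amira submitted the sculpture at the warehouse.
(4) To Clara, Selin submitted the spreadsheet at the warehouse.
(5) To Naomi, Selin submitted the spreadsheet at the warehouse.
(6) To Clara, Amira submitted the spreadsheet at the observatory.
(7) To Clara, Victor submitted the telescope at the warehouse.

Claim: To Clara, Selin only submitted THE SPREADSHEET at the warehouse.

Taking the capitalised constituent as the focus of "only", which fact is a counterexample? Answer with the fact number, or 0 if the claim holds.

Focus (in capitals) is "the spreadsheet" — the thing. "Only" excludes alternative things while holding fixed same agent, recipient, setting (Selin / Clara / at the warehouse).
Every other fact changes something in the background, not just the thing. Nothing refutes the claim.

0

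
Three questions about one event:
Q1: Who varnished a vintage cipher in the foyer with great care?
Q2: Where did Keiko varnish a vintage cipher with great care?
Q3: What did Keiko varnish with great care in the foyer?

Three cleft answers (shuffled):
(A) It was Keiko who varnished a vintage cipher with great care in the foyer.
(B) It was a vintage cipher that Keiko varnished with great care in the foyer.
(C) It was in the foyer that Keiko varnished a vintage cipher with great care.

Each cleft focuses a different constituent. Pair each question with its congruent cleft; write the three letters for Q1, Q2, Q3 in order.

Q1 asks about the subject (agent); cleft (A) focuses "Keiko", which is the subject (agent) — so Q1 → A.
Q2 asks about the location; cleft (C) focuses "in the foyer", which is the location — so Q2 → C.
Q3 asks about the direct object; cleft (B) focuses "a vintage cipher", which is the direct object — so Q3 → B.
Mapping: Q1→A, Q2→C, Q3→B.

ACB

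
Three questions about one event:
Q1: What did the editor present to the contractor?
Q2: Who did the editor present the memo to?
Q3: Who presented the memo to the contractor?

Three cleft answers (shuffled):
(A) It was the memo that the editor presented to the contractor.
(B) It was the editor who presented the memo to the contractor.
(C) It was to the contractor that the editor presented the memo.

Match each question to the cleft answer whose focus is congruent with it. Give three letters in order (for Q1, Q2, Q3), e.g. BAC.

Q1 asks about the direct object; cleft (A) focuses "the memo", which is the direct object — so Q1 → A.
Q2 asks about the recipient; cleft (C) focuses "to the contractor", which is the recipient — so Q2 → C.
Q3 asks about the subject (agent); cleft (B) focuses "the editor", which is the subject (agent) — so Q3 → B.
Mapping: Q1→A, Q2→C, Q3→B.

ACB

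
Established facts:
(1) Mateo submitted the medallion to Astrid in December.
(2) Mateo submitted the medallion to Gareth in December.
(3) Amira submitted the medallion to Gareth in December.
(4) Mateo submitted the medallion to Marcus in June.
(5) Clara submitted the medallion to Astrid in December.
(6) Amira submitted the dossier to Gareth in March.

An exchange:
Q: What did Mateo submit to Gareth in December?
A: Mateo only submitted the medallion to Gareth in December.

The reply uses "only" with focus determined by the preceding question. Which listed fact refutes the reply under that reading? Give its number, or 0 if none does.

0

The question "What did ...?" targets the thing, so in the reply the focus falls on "the medallion".
"Only" then excludes alternative things while the background — Mateo as agent and Gareth as recipient and in December as setting — is held fixed.
No fact keeps Mateo as agent and Gareth as recipient and in December as setting while changing the thing; every other fact differs on something backgrounded. The reply stands.
(Fact (1) would refute a reading with focus on the recipient — but that is not what the question asks.)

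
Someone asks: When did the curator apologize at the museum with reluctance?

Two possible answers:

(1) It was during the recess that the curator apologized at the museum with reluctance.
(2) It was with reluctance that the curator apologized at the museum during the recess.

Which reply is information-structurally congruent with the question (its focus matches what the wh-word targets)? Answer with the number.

The question word "when" targets the time.
Option (1) clefts "during the recess" — that matches what the question asks about.
Option (2) clefts "with reluctance" — the manner, not what was asked.
So the congruent reply is (1).

1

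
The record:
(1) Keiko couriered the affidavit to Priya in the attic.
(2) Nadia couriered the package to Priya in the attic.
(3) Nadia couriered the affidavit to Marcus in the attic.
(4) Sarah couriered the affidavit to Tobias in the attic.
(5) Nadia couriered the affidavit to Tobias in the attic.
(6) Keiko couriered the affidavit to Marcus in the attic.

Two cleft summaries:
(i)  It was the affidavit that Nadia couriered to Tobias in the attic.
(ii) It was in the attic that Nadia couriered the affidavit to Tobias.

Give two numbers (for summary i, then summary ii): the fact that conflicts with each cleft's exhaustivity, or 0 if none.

0, 0

Summary (i) focuses "the affidavit" (the thing); background same agent, recipient, setting (Nadia / Tobias / in the attic). No fact matches that background with a different thing, so 0.
Summary (ii) focuses "in the attic" (the setting); background same agent, thing, recipient (Nadia / the affidavit / Tobias). No fact matches that background with a different setting, so 0.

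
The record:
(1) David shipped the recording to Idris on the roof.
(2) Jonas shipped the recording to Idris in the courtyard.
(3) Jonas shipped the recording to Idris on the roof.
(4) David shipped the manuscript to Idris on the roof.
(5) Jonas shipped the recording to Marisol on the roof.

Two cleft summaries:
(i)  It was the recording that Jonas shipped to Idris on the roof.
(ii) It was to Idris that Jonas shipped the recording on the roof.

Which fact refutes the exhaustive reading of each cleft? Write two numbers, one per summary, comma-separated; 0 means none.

0, 5

(i): focus "the recording". No fact shares agent = Jonas, recipient = Idris, setting = on the roof with a different thing. 0.
(ii): focus "Idris". Looking for agent = Jonas, thing = the recording, setting = on the roof with some other recipient — fact (5) has Marisol there. Refuted.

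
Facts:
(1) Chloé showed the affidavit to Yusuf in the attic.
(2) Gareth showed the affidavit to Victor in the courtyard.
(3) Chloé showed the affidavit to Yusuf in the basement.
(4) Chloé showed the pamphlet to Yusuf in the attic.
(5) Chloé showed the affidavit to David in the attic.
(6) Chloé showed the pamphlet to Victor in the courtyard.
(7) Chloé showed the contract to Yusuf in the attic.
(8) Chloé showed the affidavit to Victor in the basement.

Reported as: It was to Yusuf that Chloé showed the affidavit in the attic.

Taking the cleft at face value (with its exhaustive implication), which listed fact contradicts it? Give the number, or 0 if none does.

The cleft puts "Yusuf" in focus and presupposes the open proposition with Chloé as agent and the affidavit as thing and in the attic as setting.
The exhaustive reading says no other recipient fits that background.
Fact (5) shares the background but with recipient = David; exhaustivity is violated.

5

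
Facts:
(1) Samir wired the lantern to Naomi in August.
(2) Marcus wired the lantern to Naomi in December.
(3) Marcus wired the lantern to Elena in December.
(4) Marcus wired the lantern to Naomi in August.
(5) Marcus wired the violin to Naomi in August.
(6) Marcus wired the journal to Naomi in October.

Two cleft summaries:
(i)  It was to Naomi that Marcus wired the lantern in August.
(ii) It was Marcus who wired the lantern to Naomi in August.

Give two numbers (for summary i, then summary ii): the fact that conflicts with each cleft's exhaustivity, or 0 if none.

0, 1

Summary (i) focuses "Naomi" (the recipient); background same agent, thing, setting (Marcus / the lantern / in August). No fact matches that background with a different recipient, so 0.
Summary (ii) focuses "Marcus" (the agent); background same thing, recipient, setting (the lantern / Naomi / in August). Fact (1) matches that background with agent = Samir — refutes (ii).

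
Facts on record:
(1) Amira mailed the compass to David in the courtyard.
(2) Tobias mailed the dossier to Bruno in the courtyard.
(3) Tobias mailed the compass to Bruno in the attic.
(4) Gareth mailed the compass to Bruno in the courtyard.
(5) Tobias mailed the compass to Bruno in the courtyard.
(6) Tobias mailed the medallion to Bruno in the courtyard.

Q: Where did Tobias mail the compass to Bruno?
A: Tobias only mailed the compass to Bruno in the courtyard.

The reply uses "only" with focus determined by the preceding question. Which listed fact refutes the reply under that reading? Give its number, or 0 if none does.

The question "Where did ...?" targets the setting, so in the reply the focus falls on "in the courtyard".
So "only" ranges over settings; the rest (agent = Tobias, thing = the compass, recipient = Bruno) is presupposed.
Fact (3) shares the background with a different setting (in the attic) — counterexample.
(Fact (2) would refute a reading with focus on the thing — but that is not what the question asks.)

3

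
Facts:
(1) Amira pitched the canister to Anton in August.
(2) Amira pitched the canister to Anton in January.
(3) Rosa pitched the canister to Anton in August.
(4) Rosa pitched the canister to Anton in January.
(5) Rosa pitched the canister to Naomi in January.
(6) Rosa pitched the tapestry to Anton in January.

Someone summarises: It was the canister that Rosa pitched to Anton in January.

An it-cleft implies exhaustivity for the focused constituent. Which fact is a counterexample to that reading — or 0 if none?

6

The cleft puts "the canister" in focus and presupposes the open proposition with agent = Rosa, recipient = Anton, setting = in January.
The exhaustive reading says no other thing fits that background.
But fact (6) also has agent = Rosa, recipient = Anton, setting = in January, with thing = the tapestry — so the exhaustive reading fails.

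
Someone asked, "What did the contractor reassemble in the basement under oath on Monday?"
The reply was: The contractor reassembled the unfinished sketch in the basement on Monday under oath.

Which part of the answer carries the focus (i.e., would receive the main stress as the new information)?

The wh-word "what" asks about the direct object.
In the answer, "the contractor", "on Monday", "under oath" and "in the basement" are given — repeated from the question.
The constituent filling the direct object gap is "the unfinished sketch"; that is the focus and would carry nuclear stress.

the unfinished sketch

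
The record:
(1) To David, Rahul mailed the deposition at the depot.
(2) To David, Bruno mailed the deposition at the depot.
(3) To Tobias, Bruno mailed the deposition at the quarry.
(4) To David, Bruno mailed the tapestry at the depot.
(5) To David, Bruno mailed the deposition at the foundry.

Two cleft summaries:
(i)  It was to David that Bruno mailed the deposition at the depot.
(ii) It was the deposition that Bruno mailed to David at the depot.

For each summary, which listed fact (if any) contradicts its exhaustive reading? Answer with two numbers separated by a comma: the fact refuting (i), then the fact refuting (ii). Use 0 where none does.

Summary (i) focuses "David" (the recipient); background agent = Bruno, thing = the deposition, setting = at the depot. No fact matches that background with a different recipient, so 0.
Summary (ii) focuses "the deposition" (the thing); background agent = Bruno, recipient = David, setting = at the depot. Fact (4) matches that background with thing = the tapestry — refutes (ii).

0, 4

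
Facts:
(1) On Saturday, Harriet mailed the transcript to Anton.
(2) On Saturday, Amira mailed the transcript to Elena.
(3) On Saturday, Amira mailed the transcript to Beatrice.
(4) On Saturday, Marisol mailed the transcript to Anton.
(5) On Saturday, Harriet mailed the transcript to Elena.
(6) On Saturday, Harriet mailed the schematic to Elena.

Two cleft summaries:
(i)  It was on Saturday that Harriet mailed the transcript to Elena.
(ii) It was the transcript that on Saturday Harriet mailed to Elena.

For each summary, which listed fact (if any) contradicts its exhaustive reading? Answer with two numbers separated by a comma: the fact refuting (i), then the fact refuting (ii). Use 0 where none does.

0, 6

(i): focus "on Saturday". No fact shares agent = Harriet, thing = the transcript, recipient = Elena with a different setting. 0.
(ii): focus "the transcript". Looking for agent = Harriet, recipient = Elena, setting = on Saturday with some other thing — fact (6) has the schematic there. Refuted.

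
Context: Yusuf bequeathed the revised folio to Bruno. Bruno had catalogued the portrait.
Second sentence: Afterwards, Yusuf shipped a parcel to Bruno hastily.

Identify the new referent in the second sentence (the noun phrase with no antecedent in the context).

"Yusuf" and "Bruno" in the second sentence are given — already mentioned in the context.
"a parcel" has no antecedent in the context; it is discourse-new (the indefinite article also signals a new referent).

a parcel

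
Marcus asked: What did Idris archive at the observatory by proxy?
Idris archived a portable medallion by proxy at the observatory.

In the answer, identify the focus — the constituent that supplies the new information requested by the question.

a portable medallion

The wh-word "what" asks about the direct object.
In the answer, "Idris", "at the observatory" and "by proxy" are given — repeated from the question.
The constituent filling the direct object gap is "a portable medallion"; that is the focus and would carry nuclear stress.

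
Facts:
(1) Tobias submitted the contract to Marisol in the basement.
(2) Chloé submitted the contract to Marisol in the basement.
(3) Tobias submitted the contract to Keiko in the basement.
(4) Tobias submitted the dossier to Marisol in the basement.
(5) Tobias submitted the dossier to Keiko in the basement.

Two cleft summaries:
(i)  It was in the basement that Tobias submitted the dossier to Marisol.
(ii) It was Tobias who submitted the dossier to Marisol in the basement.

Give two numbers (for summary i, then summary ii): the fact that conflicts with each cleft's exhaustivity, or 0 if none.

0, 0

(i): focus "in the basement". No fact shares Tobias as agent and the dossier as thing and Marisol as recipient with a different setting. 0.
(ii): focus "Tobias". No fact shares the dossier as thing and Marisol as recipient and in the basement as setting with a different agent. 0.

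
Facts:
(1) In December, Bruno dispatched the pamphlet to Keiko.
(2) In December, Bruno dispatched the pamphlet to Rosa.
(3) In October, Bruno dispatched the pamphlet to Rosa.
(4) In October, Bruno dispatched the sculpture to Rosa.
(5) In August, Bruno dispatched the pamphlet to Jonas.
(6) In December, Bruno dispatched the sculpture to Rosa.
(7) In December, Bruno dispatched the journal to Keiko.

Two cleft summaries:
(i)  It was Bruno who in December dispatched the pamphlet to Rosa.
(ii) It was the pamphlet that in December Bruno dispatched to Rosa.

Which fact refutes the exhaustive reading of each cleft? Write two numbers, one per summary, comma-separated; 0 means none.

0, 6

(i): focus "Bruno". No fact shares same thing, recipient, setting (the pamphlet / Rosa / in December) with a different agent. 0.
(ii): focus "the pamphlet". Looking for same agent, recipient, setting (Bruno / Rosa / in December) with some other thing — fact (6) has the sculpture there. Refuted.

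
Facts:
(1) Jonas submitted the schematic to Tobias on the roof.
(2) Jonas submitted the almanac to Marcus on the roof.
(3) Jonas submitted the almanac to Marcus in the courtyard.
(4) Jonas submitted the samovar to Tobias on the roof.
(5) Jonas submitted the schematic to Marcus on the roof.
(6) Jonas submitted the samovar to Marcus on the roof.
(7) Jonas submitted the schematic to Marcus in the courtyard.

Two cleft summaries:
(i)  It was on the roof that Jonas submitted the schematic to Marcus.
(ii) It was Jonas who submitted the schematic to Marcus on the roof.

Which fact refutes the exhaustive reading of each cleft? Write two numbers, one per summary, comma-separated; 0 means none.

7, 0

Summary (i) focuses "on the roof" (the setting); background Jonas as agent and the schematic as thing and Marcus as recipient. Fact (7) matches that background with setting = in the courtyard — refutes (i).
Summary (ii) focuses "Jonas" (the agent); background the schematic as thing and Marcus as recipient and on the roof as setting. No fact matches that background with a different agent, so 0.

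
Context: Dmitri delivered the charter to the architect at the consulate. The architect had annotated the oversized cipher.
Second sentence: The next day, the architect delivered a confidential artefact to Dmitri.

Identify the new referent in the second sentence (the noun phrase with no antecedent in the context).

"the architect" and "Dmitri" in the second sentence are given — already mentioned in the context.
"a confidential artefact" has no antecedent in the context; it is discourse-new (the indefinite article also signals a new referent).

a confidential artefact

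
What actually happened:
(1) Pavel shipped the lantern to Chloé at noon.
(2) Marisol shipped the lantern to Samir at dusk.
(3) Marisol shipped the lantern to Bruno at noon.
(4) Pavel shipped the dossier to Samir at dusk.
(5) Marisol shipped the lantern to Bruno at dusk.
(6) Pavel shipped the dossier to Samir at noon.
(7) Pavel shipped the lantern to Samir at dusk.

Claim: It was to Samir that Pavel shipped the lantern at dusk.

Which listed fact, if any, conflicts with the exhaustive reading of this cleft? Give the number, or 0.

The cleft puts "Samir" in focus and presupposes the open proposition with agent = Pavel, thing = the lantern, setting = at dusk.
Exhaustivity: Samir is the only recipient satisfying that background.
No listed fact matches the background with a different recipient. Exhaustivity holds.

0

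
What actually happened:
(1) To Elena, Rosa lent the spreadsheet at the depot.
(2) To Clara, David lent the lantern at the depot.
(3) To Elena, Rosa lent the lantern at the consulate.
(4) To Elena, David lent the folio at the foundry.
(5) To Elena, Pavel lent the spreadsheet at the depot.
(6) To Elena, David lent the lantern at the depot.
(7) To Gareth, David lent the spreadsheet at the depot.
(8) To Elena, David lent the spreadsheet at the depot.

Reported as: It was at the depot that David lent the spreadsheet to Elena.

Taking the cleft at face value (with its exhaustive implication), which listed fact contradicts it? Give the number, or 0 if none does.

Focus of the cleft: "at the depot" (the setting). Presupposed background: same agent, thing, recipient (David / the spreadsheet / Elena).
Exhaustivity: at the depot is the only setting satisfying that background.
Every other fact differs from the presupposition on some backgrounded slot, so none challenges the exhaustivity.

0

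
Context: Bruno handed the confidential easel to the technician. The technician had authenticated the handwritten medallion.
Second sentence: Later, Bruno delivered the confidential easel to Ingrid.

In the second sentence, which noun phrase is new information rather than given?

"Bruno" and "the confidential easel" in the second sentence are given — already mentioned in the context.
"Ingrid" has no antecedent in the context; it is discourse-new.

Ingrid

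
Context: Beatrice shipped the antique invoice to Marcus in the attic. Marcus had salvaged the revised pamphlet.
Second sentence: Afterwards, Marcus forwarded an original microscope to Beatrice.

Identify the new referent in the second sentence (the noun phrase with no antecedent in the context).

"Marcus" and "Beatrice" in the second sentence are given — already mentioned in the context.
"an original microscope" has no antecedent in the context; it is discourse-new (the indefinite article also signals a new referent).

an original microscope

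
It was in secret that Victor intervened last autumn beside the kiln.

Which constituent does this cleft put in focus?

In an it-cleft "It was X that/who ...", the clefted constituent X is the focus; the that/who-clause expresses the presupposed open proposition.
Here the focus is "in secret". The backgrounded (presupposed) material includes "Victor", "last autumn" and "beside the kiln".

in secret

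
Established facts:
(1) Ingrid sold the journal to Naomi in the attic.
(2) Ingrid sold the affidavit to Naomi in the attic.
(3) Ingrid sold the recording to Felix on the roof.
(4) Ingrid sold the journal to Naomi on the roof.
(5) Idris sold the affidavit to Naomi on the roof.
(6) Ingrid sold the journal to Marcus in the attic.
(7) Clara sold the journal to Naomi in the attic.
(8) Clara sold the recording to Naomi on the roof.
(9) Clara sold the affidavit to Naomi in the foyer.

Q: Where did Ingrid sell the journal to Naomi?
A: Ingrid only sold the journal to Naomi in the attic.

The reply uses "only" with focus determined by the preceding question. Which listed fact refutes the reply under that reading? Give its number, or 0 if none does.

4

Answering "Where did ...?" puts focus on the setting — here, "in the attic".
So "only" ranges over settings; the rest (agent = Ingrid, thing = the journal, recipient = Naomi) is presupposed.
Fact (4) keeps agent = Ingrid, thing = the journal, recipient = Naomi but has setting = on the roof; that refutes the reply.
(Fact (2) would refute a reading with focus on the thing — but that is not what the question asks.)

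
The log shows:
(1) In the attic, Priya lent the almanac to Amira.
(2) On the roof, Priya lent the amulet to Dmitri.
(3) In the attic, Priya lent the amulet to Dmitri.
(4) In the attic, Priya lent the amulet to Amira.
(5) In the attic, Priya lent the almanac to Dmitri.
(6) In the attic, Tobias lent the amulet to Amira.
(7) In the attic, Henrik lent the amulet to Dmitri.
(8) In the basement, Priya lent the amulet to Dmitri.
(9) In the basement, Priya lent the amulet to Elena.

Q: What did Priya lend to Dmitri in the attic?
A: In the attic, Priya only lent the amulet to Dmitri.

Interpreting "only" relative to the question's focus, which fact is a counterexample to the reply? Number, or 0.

5

Answering "What did ...?" puts focus on the thing — here, "the amulet".
"Only" then excludes alternative things while the background — same agent, recipient, setting (Priya / Dmitri / in the attic) — is held fixed.
Fact (5) shares the background with a different thing (the almanac) — counterexample.
(Fact (2) would refute a reading with focus on the setting — but that is not what the question asks.)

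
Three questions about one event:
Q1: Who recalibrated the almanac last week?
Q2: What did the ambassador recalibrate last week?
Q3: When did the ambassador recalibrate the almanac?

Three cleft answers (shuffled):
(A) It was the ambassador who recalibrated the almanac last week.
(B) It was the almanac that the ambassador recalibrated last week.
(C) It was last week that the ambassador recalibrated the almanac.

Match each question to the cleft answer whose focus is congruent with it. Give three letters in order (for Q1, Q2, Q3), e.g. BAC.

ABC

Q1 asks about the subject (agent); cleft (A) focuses "the ambassador", which is the subject (agent) — so Q1 → A.
Q2 asks about the direct object; cleft (B) focuses "the almanac", which is the direct object — so Q2 → B.
Q3 asks about the time; cleft (C) focuses "last week", which is the time — so Q3 → C.
Mapping: Q1→A, Q2→B, Q3→C.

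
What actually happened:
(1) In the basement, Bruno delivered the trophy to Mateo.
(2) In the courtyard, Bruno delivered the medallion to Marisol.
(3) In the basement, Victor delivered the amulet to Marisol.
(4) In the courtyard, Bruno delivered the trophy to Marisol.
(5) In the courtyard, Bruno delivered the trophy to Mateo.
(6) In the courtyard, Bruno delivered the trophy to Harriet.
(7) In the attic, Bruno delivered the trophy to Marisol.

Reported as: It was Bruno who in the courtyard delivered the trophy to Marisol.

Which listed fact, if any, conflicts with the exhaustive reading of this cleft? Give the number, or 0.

Focus of the cleft: "Bruno" (the agent). Presupposed background: thing = the trophy, recipient = Marisol, setting = in the courtyard.
The exhaustive reading says no other agent fits that background.
Every other fact differs from the presupposition on some backgrounded slot, so none challenges the exhaustivity.

0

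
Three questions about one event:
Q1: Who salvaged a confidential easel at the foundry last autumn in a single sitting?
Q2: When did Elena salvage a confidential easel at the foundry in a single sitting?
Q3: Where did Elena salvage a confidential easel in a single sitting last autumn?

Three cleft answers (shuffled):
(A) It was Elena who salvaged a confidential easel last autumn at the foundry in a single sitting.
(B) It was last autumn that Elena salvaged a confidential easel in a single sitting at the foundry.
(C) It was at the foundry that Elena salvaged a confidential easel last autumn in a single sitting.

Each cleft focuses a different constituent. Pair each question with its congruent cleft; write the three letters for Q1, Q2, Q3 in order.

ABC

Q1 asks about the subject (agent); cleft (A) focuses "Elena", which is the subject (agent) — so Q1 → A.
Q2 asks about the time; cleft (B) focuses "last autumn", which is the time — so Q2 → B.
Q3 asks about the location; cleft (C) focuses "at the foundry", which is the location — so Q3 → C.
Mapping: Q1→A, Q2→B, Q3→C.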